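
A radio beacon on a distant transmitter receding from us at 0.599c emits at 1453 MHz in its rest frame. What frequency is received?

727.6 MHz

Relativistic Doppler for frequency: f' = f₀ · √((1 − β)/(1 + β)).
f' = 1453 × √(0.4010/1.5990) = 1453 × 0.50078 ≈ 727.6 MHz.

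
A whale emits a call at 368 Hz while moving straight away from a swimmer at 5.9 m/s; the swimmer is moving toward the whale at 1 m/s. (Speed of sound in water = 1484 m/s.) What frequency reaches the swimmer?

367 Hz

Both move, so f' = f · (v + v_o)/(v + v_s).
f' = 368 × (1484 + 1)/(1484 + 5.9) = 368 × 1485/1489.9 ≈ 367 Hz.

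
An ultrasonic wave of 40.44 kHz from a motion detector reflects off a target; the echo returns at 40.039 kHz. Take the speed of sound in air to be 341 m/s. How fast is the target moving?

Double Doppler shift off a moving reflector: f₂ = f₀ · (v + u)/(v − u) (u > 0 toward emitter).
Rearranging, u = v · (f₂ − f₀)/(f₂ + f₀) = 341 × -0.401/80.479 ≈ -1.70 m/s.
So the target is moving at 1.70 m/s away from the emitter.

1.70 m/s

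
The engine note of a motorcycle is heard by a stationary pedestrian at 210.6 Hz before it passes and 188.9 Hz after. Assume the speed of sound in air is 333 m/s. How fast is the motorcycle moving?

f₁/f₂ = (v + v_s)/(v − v_s), so v_s = v · (f₁ − f₂)/(f₁ + f₂).
v_s = 333 × (210.6 − 188.9)/(210.6 + 188.9) = 333 × 21.7/399.5 ≈ 18.1 m/s.

18.1 m/s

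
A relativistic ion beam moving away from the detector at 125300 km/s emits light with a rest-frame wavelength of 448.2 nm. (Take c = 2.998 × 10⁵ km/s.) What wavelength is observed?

699.6 nm

β = v/c = 125300/299800 = 0.4179.
Relativistic Doppler for wavelength: λ' = λ₀ · √((1 + β)/(1 − β)).
λ' = 448.2 × √(1.4179/0.5821) = 448.2 × 1.56080 ≈ 699.6 nm.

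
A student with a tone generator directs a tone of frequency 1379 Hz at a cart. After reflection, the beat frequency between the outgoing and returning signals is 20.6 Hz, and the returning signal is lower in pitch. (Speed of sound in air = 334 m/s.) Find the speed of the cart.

2.51 m/s

Double Doppler shift off a moving reflector: f₂ = f₀ · (v + u)/(v − u) (u > 0 toward emitter).
Returning signal is lower, so f₂ = f₀ − Δf = 1379 − 20.6 = 1358.4 Hz.
Rearranging, u = v · (f₂ − f₀)/(f₂ + f₀) = 334 × -20.6/2737.4 ≈ -2.51 m/s.
So the cart is moving at 2.51 m/s away from the emitter.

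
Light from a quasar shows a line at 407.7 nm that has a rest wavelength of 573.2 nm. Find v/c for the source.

λ'/λ₀ = 0.7113 < 1 (blueshift), so the source is approaching.
λ'/λ₀ = √((1 − β)/(1 + β)) for an approaching source ⇒ β = (1 − r²)/(1 + r²) with r = λ'/λ₀.
β = (1 − 0.5059)/(1 + 0.5059) ≈ 0.328.

0.328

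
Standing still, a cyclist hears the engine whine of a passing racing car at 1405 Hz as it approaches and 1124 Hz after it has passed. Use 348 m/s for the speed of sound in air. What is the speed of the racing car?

39 m/s

f₁/f₂ = (v + v_s)/(v − v_s), so v_s = v · (f₁ − f₂)/(f₁ + f₂).
v_s = 348 × (1405 − 1124)/(1405 + 1124) = 348 × 281/2529 ≈ 39 m/s.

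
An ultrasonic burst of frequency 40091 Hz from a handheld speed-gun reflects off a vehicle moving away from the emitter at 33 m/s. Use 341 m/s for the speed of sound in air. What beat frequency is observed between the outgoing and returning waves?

The vehicle first receives the wave as a moving observer: f₁ = f₀ · (v − u)/v = 40091 × (341 − 33)/341 ≈ 36211 Hz.
The reflection then acts as a moving source: f₂ = f₁ · v/(v + u) ≈ 33016 Hz.
Beat frequency: |f₂ − f₀| = 2u·f₀/(v + u) = 2 × 33 × 40091/374 ≈ 7075 Hz.

7075 Hz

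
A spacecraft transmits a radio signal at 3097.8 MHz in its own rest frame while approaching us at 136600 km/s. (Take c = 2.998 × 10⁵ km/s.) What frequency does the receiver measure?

5065.7 MHz

β = v/c = 136600/299800 = 0.4556.
Relativistic Doppler for frequency: f' = f₀ · √((1 + β)/(1 − β)).
f' = 3097.8 × √(1.4556/0.5444) = 3097.8 × 1.63524 ≈ 5065.7 MHz.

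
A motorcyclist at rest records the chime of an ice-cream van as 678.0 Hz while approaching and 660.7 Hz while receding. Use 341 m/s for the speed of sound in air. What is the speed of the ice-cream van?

4.4 m/s

f₁/f₂ = (v + v_s)/(v − v_s), so v_s = v · (f₁ − f₂)/(f₁ + f₂).
v_s = 341 × (678.0 − 660.7)/(678.0 + 660.7) = 341 × 17.3/1338.7 ≈ 4.4 m/s.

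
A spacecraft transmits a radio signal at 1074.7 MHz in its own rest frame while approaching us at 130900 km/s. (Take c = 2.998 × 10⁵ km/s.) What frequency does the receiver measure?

β = v/c = 130900/299800 = 0.4366.
Relativistic Doppler for frequency: f' = f₀ · √((1 + β)/(1 − β)).
f' = 1074.7 × √(1.4366/0.5634) = 1074.7 × 1.59688 ≈ 1716.2 MHz.

1716.2 MHz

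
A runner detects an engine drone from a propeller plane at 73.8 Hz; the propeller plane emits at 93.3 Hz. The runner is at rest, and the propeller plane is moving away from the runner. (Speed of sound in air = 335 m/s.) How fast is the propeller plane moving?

89 m/s

f' = f · v/(v + v_s) ⇒ v_s = v · |1 − f/f'|.
v_s = 335 × |1 − 93.3/73.8| = 335 × 0.2642 ≈ 89 m/s.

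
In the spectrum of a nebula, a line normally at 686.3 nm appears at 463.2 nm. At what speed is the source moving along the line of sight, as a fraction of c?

0.374

λ'/λ₀ = 0.6749 < 1 (blueshift), so the source is approaching.
λ'/λ₀ = √((1 − β)/(1 + β)) for an approaching source ⇒ β = (1 − r²)/(1 + r²) with r = λ'/λ₀.
β = (1 − 0.4555)/(1 + 0.4555) ≈ 0.374.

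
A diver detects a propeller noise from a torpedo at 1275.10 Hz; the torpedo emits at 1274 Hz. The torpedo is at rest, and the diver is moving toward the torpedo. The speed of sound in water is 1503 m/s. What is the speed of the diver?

1.30 m/s

f' = f · (v + v_o)/v ⇒ v_o = v · |f'/f − 1|.
v_o = 1503 × |1275.10/1274 − 1| = 1503 × 0.0008634 ≈ 1.30 m/s.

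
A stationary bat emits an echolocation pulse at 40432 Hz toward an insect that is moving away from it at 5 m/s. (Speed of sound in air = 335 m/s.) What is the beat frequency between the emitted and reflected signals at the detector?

1189 Hz

The insect first receives the wave as a moving observer: f₁ = f₀ · (v − u)/v = 40432 × (335 − 5)/335 ≈ 39829 Hz.
The reflection then acts as a moving source: f₂ = f₁ · v/(v + u) ≈ 39243 Hz.
Beat frequency: |f₂ − f₀| = 2u·f₀/(v + u) = 2 × 5 × 40432/340 ≈ 1189 Hz.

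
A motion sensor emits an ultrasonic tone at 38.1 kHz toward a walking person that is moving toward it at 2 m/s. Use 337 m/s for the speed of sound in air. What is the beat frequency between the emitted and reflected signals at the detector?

455 Hz

The walking person first receives the wave as a moving observer: f₁ = f₀ · (v + u)/v = 38.1 × (337 + 2)/337 ≈ 38.326 kHz.
The reflection then acts as a moving source: f₂ = f₁ · v/(v − u) ≈ 38.555 kHz.
Equivalently f₂ = f₀ · (v + u)/(v − u).
Beat frequency (with f₀ = 38100 Hz): |f₂ − f₀| = 2u·f₀/(v − u) = 2 × 2 × 38100/335 ≈ 455 Hz.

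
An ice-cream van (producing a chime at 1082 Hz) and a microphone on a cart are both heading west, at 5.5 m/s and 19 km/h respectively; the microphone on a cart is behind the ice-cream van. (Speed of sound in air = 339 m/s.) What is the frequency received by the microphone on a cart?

19 km/h = 5.278 m/s.
The microphone on a cart is behind, so the ice-cream van is moving away from it while the microphone on a cart is moving toward the ice-cream van.
With source receding and observer approaching, f' = f · (v + v_o)/(v + v_s).
f' = 1082 × (339 + 5.278)/(339 + 5.5) = 1082 × 344.28/344.5 ≈ 1081 Hz.

1081 Hz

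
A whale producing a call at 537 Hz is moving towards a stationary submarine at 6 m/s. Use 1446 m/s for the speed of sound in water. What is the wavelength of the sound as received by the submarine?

2.68 m

Only the source moves, toward the listener, so f' = f · v/(v − v_s).
f' = 537 × 1446/(1446 − 6) ≈ 539 Hz.
λ' = v/f' = 1446/539.237 ≈ 2.68 m.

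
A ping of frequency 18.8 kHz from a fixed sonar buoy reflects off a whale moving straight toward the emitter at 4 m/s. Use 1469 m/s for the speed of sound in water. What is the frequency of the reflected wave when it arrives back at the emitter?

18.90 kHz

The whale first receives the wave as a moving observer: f₁ = f₀ · (v + u)/v = 18.8 × (1469 + 4)/1469 ≈ 18.85 kHz.
On reflection it acts as a source moving toward the stationary detector: f₂ = f₁ · v/(v − u) = 18.85 × 1469/1465 ≈ 18.90 kHz.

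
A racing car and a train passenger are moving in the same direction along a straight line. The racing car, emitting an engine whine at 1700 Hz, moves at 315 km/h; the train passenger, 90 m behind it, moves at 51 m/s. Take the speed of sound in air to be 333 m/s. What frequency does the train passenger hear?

1552 Hz

315 km/h = 87.5 m/s.
The train passenger is behind, so the racing car is moving away from it while the train passenger is moving toward the racing car.
With source receding and observer approaching, f' = f · (v + v_o)/(v + v_s).
f' = 1700 × (333 + 51)/(333 + 87.5) = 1700 × 384/420.5 ≈ 1552 Hz.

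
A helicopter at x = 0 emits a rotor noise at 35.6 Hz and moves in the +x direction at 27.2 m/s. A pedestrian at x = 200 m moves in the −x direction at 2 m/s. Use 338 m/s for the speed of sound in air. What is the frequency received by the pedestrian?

38.9 Hz

The observer lies on the +x side, so the source is heading toward the observer and the observer is heading toward the source.
With source approaching and observer approaching, f' = f · (v + v_o)/(v − v_s).
f' = 35.6 × (338 + 2)/(338 − 27.2) = 35.6 × 340/310.8 ≈ 38.9 Hz.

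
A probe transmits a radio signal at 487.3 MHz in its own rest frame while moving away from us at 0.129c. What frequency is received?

Relativistic Doppler for frequency: f' = f₀ · √((1 − β)/(1 + β)).
f' = 487.3 × √(0.8710/1.1290) = 487.3 × 0.87834 ≈ 428.0 MHz.

428.0 MHz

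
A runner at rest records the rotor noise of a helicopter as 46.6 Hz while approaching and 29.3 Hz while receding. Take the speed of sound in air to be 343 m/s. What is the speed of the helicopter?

78 m/s

f₁/f₂ = (v + v_s)/(v − v_s), so v_s = v · (f₁ − f₂)/(f₁ + f₂).
v_s = 343 × (46.6 − 29.3)/(46.6 + 29.3) = 343 × 17.3/75.9 ≈ 78 m/s.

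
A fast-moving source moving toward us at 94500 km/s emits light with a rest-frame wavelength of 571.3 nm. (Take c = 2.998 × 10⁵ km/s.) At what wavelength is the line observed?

β = v/c = 94500/299800 = 0.3152.
Relativistic Doppler for wavelength: λ' = λ₀ · √((1 − β)/(1 + β)).
λ' = 571.3 × √(0.6848/1.3152) = 571.3 × 0.72157 ≈ 412.2 nm.

412.2 nm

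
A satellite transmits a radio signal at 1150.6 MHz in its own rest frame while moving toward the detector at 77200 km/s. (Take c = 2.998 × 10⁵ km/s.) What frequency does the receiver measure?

1497.4 MHz

β = v/c = 77200/299800 = 0.2575.
Relativistic Doppler for frequency: f' = f₀ · √((1 + β)/(1 − β)).
f' = 1150.6 × √(1.2575/0.7425) = 1150.6 × 1.30139 ≈ 1497.4 MHz.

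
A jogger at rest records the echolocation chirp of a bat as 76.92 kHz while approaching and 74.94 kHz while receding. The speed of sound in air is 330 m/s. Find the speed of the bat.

f₁/f₂ = (v + v_s)/(v − v_s), so v_s = v · (f₁ − f₂)/(f₁ + f₂).
v_s = 330 × (76.92 − 74.94)/(76.92 + 74.94) = 330 × 1.98/151.86 ≈ 4.3 m/s.

4.3 m/s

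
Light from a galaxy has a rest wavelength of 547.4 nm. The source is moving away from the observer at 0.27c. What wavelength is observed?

Relativistic Doppler for wavelength: λ' = λ₀ · √((1 + β)/(1 − β)).
λ' = 547.4 × √(1.2700/0.7300) = 547.4 × 1.31899 ≈ 722.0 nm.

722.0 nm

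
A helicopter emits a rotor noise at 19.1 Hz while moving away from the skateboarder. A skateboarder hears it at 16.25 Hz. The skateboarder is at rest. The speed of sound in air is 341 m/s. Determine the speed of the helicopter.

f' = f · v/(v + v_s) ⇒ v_s = v · |1 − f/f'|.
v_s = 341 × |1 − 19.1/16.25| = 341 × 0.1754 ≈ 60 m/s.

60 m/s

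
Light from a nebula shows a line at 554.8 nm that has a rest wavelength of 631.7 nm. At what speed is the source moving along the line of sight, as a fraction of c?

0.129c

λ'/λ₀ = 0.8783 < 1 (blueshift), so the source is approaching.
λ'/λ₀ = √((1 − β)/(1 + β)) for an approaching source ⇒ β = (1 − r²)/(1 + r²) with r = λ'/λ₀.
β = (1 − 0.7713)/(1 + 0.7713) ≈ 0.129.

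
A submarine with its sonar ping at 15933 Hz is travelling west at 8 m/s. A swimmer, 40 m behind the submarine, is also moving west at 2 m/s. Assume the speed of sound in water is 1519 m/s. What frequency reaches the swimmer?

15870 Hz

The swimmer is behind, so the submarine is moving away from it while the swimmer is moving toward the submarine.
With source receding and observer approaching, f' = f · (v + v_o)/(v + v_s).
f' = 15933 × (1519 + 2)/(1519 + 8) = 15933 × 1521/1527 ≈ 15870 Hz.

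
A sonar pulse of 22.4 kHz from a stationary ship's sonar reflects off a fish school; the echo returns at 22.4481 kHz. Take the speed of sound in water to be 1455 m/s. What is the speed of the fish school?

Double Doppler shift off a moving reflector: f₂ = f₀ · (v + u)/(v − u) (u > 0 toward emitter).
Rearranging, u = v · (f₂ − f₀)/(f₂ + f₀) = 1455 × 0.0481/44.8481 ≈ 1.56 m/s.
So the fish school is moving at 1.56 m/s toward the emitter.

1.56 m/s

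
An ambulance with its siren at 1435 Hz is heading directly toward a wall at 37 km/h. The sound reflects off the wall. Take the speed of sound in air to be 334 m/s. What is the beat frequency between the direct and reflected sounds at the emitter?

91 Hz

37 km/h = 10.28 m/s.
The wall receives the sound from a moving source: f₁ = f₀ · v/(v − v_e) = 1435 × 334/323.72 ≈ 1480.6 Hz.
On the return leg the ambulance is a moving observer: f₂ = f₁ · (v + v_e)/v = 1480.6 × 344.28/334 ≈ 1526.1 Hz.
Equivalently f₂ = f₀ · (v + v_e)/(v − v_e).
Beat against the emitted tone: |f₂ − f₀| = 2v_e·f₀/(v − v_e) = 2 × 10.28 × 1435/323.72 ≈ 91 Hz.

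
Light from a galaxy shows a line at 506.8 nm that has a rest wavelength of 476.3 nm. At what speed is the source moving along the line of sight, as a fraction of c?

0.062

λ'/λ₀ = 1.0640 > 1 (redshift), so the source is receding.
λ'/λ₀ = √((1 + β)/(1 − β)) for a receding source ⇒ β = (r² − 1)/(r² + 1) with r = λ'/λ₀.
β = (1.1322 − 1)/(1.1322 + 1) ≈ 0.062.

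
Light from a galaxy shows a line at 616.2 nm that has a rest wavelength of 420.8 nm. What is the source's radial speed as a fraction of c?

0.364c

λ'/λ₀ = 1.4644 > 1 (redshift), so the source is receding.
λ'/λ₀ = √((1 + β)/(1 − β)) for a receding source ⇒ β = (r² − 1)/(r² + 1) with r = λ'/λ₀.
β = (2.1443 − 1)/(2.1443 + 1) ≈ 0.364.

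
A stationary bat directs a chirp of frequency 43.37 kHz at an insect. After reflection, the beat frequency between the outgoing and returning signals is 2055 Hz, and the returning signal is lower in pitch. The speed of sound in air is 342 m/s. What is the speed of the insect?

8.3 m/s

Double Doppler shift off a moving reflector: f₂ = f₀ · (v + u)/(v − u) (u > 0 toward emitter).
Returning signal is lower, so f₂ = f₀ − Δf = 43370 − 2055 = 41315 Hz.
Rearranging, u = v · (f₂ − f₀)/(f₂ + f₀) = 342 × -2055/84685 ≈ -8.3 m/s.
So the insect is moving at 8.3 m/s away from the emitter.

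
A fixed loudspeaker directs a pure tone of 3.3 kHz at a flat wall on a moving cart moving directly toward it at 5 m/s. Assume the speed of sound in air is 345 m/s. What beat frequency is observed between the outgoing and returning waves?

The flat wall on a moving cart first receives the wave as a moving observer: f₁ = f₀ · (v + u)/v = 3.3 × (345 + 5)/345 ≈ 3.3478 kHz.
On reflection it acts as a source moving toward the stationary detector: f₂ = f₁ · v/(v − u) = 3.3478 × 345/340 ≈ 3.3971 kHz.
Equivalently f₂ = f₀ · (v + u)/(v − u).
Beat frequency (with f₀ = 3300 Hz): |f₂ − f₀| = 2u·f₀/(v − u) = 2 × 5 × 3300/340 ≈ 97 Hz.

97 Hz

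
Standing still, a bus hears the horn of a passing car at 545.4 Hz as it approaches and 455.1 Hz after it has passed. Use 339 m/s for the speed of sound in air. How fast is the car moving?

f₁/f₂ = (v + v_s)/(v − v_s), so v_s = v · (f₁ − f₂)/(f₁ + f₂).
v_s = 339 × (545.4 − 455.1)/(545.4 + 455.1) = 339 × 90.3/1000.5 ≈ 31 m/s.

31 m/s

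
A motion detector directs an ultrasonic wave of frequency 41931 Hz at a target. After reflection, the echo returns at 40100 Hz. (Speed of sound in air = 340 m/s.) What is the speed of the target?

Double Doppler shift off a moving reflector: f₂ = f₀ · (v + u)/(v − u) (u > 0 toward emitter).
Rearranging, u = v · (f₂ − f₀)/(f₂ + f₀) = 340 × -1831/82031 ≈ -7.6 m/s.
So the target is moving at 7.6 m/s away from the emitter.

7.6 m/s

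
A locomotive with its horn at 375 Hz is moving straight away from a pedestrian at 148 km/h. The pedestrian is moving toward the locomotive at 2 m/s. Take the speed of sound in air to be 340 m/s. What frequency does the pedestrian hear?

337 Hz

148 km/h = 41.11 m/s.
Both move, so f' = f · (v + v_o)/(v + v_s).
f' = 375 × (340 + 2)/(340 + 41.11) = 375 × 342/381.11 ≈ 337 Hz.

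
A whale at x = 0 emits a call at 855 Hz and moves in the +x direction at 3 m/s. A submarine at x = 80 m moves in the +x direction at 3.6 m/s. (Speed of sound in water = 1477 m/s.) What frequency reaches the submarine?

855 Hz

The observer lies on the +x side, so the source is heading toward the observer and the observer is heading away from the source.
Both move, so f' = f · (v − v_o)/(v − v_s).
f' = 855 × (1477 − 3.6)/(1477 − 3) = 855 × 1473.4/1474 ≈ 855 Hz.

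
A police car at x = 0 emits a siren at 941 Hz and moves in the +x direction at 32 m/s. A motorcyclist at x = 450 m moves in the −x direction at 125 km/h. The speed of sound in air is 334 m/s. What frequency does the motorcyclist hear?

125 km/h = 34.72 m/s.
The observer lies on the +x side, so the source is heading toward the observer and the observer is heading toward the source.
With source approaching and observer approaching, f' = f · (v + v_o)/(v − v_s).
f' = 941 × (334 + 34.72)/(334 − 32) = 941 × 368.72/302 ≈ 1149 Hz.

1149 Hz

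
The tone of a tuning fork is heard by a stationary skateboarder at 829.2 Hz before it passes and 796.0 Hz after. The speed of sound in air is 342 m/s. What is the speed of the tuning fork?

f₁/f₂ = (v + v_s)/(v − v_s), so v_s = v · (f₁ − f₂)/(f₁ + f₂).
v_s = 342 × (829.2 − 796.0)/(829.2 + 796.0) = 342 × 33.2/1625.2 ≈ 7.0 m/s.

7.0 m/s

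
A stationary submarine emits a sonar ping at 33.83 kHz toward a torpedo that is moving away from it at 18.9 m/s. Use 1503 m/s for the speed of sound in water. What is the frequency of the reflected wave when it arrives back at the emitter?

The torpedo first receives the wave as a moving observer: f₁ = f₀ · (v − u)/v = 33.83 × (1503 − 18.9)/1503 ≈ 33.4 kHz.
The reflection then acts as a moving source: f₂ = f₁ · v/(v + u) ≈ 33.0 kHz.
Equivalently f₂ = f₀ · (v − u)/(v + u).

33.0 kHz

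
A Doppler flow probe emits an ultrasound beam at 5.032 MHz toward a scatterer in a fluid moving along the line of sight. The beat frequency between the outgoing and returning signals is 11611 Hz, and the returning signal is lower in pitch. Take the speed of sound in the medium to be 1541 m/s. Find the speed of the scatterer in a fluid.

1.78 m/s

Double Doppler shift off a moving reflector: f₂ = f₀ · (v + u)/(v − u) (u > 0 toward emitter).
Returning signal is lower, so f₂ = f₀ − Δf = 5032000 − 11611 = 5020389 Hz.
Rearranging, u = v · (f₂ − f₀)/(f₂ + f₀) = 1541 × -11611/10052389 ≈ -1.78 m/s.
So the scatterer in a fluid is moving at 1.78 m/s away from the emitter.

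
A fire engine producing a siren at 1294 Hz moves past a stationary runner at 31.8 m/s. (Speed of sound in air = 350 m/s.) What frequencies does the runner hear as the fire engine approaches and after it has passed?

Approaching: f₁ = f · v/(v − v_s) = 1294 × 350/318.2 ≈ 1423 Hz.
Receding: f₂ = f · v/(v + v_s) = 1294 × 350/381.8 ≈ 1186 Hz.

1423 Hz approaching; 1186 Hz receding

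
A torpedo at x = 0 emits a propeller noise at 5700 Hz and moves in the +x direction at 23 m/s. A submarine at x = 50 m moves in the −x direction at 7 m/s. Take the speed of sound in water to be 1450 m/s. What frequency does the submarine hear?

The observer lies on the +x side, so the source is heading toward the observer and the observer is heading toward the source.
With source approaching and observer approaching, f' = f · (v + v_o)/(v − v_s).
f' = 5700 × (1450 + 7)/(1450 − 23) = 5700 × 1457/1427 ≈ 5820 Hz.

5820 Hz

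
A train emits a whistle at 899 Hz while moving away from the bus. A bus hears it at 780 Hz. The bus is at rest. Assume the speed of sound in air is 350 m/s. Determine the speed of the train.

f' = f · v/(v + v_s) ⇒ v_s = v · |1 − f/f'|.
v_s = 350 × |1 − 899/780| = 350 × 0.1526 ≈ 53 m/s.

53 m/s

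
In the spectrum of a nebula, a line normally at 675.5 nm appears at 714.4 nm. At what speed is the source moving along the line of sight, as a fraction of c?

λ'/λ₀ = 1.0576 > 1 (redshift), so the source is receding.
λ'/λ₀ = √((1 + β)/(1 − β)) for a receding source ⇒ β = (r² − 1)/(r² + 1) with r = λ'/λ₀.
β = (1.1185 − 1)/(1.1185 + 1) ≈ 0.056.

0.056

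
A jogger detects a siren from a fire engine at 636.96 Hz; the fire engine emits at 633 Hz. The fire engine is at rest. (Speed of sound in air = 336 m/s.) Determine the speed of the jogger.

f' > f, so the jogger is approaching.
f' = f · (v + v_o)/v ⇒ v_o = v · |f'/f − 1|.
v_o = 336 × |636.96/633 − 1| = 336 × 0.006256 ≈ 2.10 m/s.

2.10 m/s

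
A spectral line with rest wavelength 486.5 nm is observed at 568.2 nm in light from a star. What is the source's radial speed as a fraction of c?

0.154

λ'/λ₀ = 1.1679 > 1 (redshift), so the source is receding.
λ'/λ₀ = √((1 + β)/(1 − β)) for a receding source ⇒ β = (r² − 1)/(r² + 1) with r = λ'/λ₀.
β = (1.3641 − 1)/(1.3641 + 1) ≈ 0.154.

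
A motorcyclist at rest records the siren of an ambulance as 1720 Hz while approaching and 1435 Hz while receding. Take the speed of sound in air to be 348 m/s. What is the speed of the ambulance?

31 m/s

f₁/f₂ = (v + v_s)/(v − v_s), so v_s = v · (f₁ − f₂)/(f₁ + f₂).
v_s = 348 × (1720 − 1435)/(1720 + 1435) = 348 × 285/3155 ≈ 31 m/s.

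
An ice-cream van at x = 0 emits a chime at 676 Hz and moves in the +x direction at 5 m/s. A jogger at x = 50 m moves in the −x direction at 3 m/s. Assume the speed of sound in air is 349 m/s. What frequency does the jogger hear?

692 Hz

The observer lies on the +x side, so the source is heading toward the observer and the observer is heading toward the source.
Both move, so f' = f · (v + v_o)/(v − v_s).
f' = 676 × (349 + 3)/(349 − 5) = 676 × 352/344 ≈ 692 Hz.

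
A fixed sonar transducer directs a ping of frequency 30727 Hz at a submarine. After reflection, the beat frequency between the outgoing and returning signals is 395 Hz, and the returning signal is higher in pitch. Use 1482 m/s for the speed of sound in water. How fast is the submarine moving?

Double Doppler shift off a moving reflector: f₂ = f₀ · (v + u)/(v − u) (u > 0 toward emitter).
Returning signal is higher, so f₂ = f₀ + Δf = 30727 + 395 = 31122 Hz.
Rearranging, u = v · (f₂ − f₀)/(f₂ + f₀) = 1482 × 395/61849 ≈ 9.5 m/s.
So the submarine is moving at 9.5 m/s toward the emitter.

9.5 m/s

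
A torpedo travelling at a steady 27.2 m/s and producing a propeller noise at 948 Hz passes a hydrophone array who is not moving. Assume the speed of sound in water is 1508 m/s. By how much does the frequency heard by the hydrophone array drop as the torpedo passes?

Approaching: f₁ = f · v/(v − v_s) = 948 × 1508/1480.8 ≈ 965.4 Hz.
Receding: f₂ = f · v/(v + v_s) = 948 × 1508/1535.2 ≈ 931.2 Hz.
Drop: f₁ − f₂ = 2f·v·v_s/(v² − v_s²) = 2 × 948 × 1508 × 27.2/(1508² − 27.2²) ≈ 34.2 Hz.

34.2 Hz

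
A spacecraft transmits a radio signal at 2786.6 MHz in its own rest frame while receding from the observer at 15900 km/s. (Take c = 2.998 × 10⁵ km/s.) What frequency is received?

β = v/c = 15900/299800 = 0.0530.
Relativistic Doppler for frequency: f' = f₀ · √((1 − β)/(1 + β)).
f' = 2786.6 × √(0.9470/1.0530) = 2786.6 × 0.94830 ≈ 2642.5 MHz.

2642.5 MHz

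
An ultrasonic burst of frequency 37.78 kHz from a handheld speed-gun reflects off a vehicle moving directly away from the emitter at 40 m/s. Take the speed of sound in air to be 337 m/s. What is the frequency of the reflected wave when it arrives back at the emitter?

At the vehicle (a moving observer), f₁ = f₀ · (v − u)/v = 37.78 × 297/337 ≈ 33.3 kHz.
On reflection it acts as a source moving away from the stationary detector: f₂ = f₁ · v/(v + u) = 33.3 × 337/377 ≈ 29.8 kHz.
Equivalently f₂ = f₀ · (v − u)/(v + u).

29.8 kHz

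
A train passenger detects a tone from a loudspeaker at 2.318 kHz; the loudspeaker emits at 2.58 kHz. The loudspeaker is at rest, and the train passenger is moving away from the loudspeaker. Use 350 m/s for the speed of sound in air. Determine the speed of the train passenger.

36 m/s

f' = f · (v − v_o)/v ⇒ v_o = v · |f'/f − 1|.
v_o = 350 × |2.318/2.58 − 1| = 350 × 0.1016 ≈ 36 m/s.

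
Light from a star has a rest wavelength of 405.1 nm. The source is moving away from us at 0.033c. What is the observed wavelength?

Relativistic Doppler for wavelength: λ' = λ₀ · √((1 + β)/(1 − β)).
λ' = 405.1 × √(1.0330/0.9670) = 405.1 × 1.03356 ≈ 418.7 nm.

418.7 nm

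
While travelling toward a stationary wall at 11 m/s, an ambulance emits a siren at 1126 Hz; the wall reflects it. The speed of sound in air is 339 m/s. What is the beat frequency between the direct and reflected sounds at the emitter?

The wall receives the sound from a moving source: f₁ = f₀ · v/(v − v_e) = 1126 × 339/328 ≈ 1163.8 Hz.
On the return leg the ambulance is a moving observer: f₂ = f₁ · (v + v_e)/v = 1163.8 × 350/339 ≈ 1201.5 Hz.
Beat against the emitted tone: |f₂ − f₀| = 2v_e·f₀/(v − v_e) = 2 × 11 × 1126/328 ≈ 76 Hz.

76 Hz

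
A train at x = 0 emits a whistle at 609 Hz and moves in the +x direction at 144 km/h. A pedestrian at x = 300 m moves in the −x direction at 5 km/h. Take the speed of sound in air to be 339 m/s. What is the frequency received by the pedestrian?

693 Hz

144 km/h = 40 m/s; 5 km/h = 1.389 m/s.
The observer lies on the +x side, so the source is heading toward the observer and the observer is heading toward the source.
General Doppler shift: f' = f · (v + v_o)/(v − v_s).
f' = 609 × (339 + 1.389)/(339 − 40) = 609 × 340.39/299 ≈ 693 Hz.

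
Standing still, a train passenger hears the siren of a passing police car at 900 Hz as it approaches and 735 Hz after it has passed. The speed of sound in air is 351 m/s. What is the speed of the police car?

f₁/f₂ = (v + v_s)/(v − v_s), so v_s = v · (f₁ − f₂)/(f₁ + f₂).
v_s = 351 × (900 − 735)/(900 + 735) = 351 × 165/1635 ≈ 35 m/s.

35 m/s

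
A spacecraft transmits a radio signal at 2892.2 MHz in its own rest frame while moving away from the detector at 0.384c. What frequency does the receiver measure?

1929.5 MHz

Relativistic Doppler for frequency: f' = f₀ · √((1 − β)/(1 + β)).
f' = 2892.2 × √(0.6160/1.3840) = 2892.2 × 0.66715 ≈ 1929.5 MHz.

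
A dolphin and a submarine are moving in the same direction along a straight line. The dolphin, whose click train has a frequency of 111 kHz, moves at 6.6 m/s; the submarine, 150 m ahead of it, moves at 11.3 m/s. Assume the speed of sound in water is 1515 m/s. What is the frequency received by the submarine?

110.7 kHz

The submarine is ahead, so the dolphin is moving toward it while the submarine is moving away from the dolphin.
Both move, so f' = f · (v − v_o)/(v − v_s).
f' = 111 × (1515 − 11.3)/(1515 − 6.6) = 111 × 1503.7/1508.4 ≈ 110.7 kHz.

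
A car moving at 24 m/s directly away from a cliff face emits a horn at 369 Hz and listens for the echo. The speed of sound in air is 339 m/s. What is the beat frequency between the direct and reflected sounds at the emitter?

48.8 Hz

The cliff face receives the sound from a moving source: f₁ = f₀ · v/(v + v_e) = 369 × 339/363 ≈ 344.6 Hz.
On the return leg the car is a moving observer: f₂ = f₁ · (v − v_e)/v = 344.6 × 315/339 ≈ 320.2 Hz.
Beat against the emitted tone: |f₂ − f₀| = 2v_e·f₀/(v + v_e) = 2 × 24 × 369/363 ≈ 48.8 Hz.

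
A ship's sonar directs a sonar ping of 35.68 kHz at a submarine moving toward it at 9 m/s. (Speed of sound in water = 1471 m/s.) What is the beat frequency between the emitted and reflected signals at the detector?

At the submarine (a moving observer), f₁ = f₀ · (v + u)/v = 35.68 × 1480/1471 ≈ 35.898 kHz.
The reflection then acts as a moving source: f₂ = f₁ · v/(v − u) ≈ 36.119 kHz.
Equivalently f₂ = f₀ · (v + u)/(v − u).
Beat frequency (with f₀ = 35680 Hz): |f₂ − f₀| = 2u·f₀/(v − u) = 2 × 9 × 35680/1462 ≈ 439 Hz.

439 Hz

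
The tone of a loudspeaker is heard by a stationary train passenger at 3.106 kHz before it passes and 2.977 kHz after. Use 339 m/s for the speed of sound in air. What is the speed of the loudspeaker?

f₁/f₂ = (v + v_s)/(v − v_s), so v_s = v · (f₁ − f₂)/(f₁ + f₂).
v_s = 339 × (3.106 − 2.977)/(3.106 + 2.977) = 339 × 0.129/6.083 ≈ 7.2 m/s.

7.2 m/s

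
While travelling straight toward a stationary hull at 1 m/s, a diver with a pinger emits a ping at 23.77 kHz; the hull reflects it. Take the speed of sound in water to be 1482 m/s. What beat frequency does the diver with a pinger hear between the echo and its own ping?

The hull receives the sound from a moving source: f₁ = f₀ · v/(v − v_e) = 23.77 × 1482/1481 ≈ 23.7860 kHz.
On the return leg the diver with a pinger is a moving observer: f₂ = f₁ · (v + v_e)/v = 23.7860 × 1483/1482 ≈ 23.8021 kHz.
Equivalently f₂ = f₀ · (v + v_e)/(v − v_e).
Beat against the emitted tone (with f₀ = 23770 Hz): |f₂ − f₀| = 2v_e·f₀/(v − v_e) = 2 × 1 × 23770/1481 ≈ 32.1 Hz.

32.1 Hz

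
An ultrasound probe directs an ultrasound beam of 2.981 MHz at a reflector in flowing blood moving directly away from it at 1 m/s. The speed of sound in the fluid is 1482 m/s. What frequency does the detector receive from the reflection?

The reflector in flowing blood first receives the wave as a moving observer: f₁ = f₀ · (v − u)/v = 2.981 × (1482 − 1)/1482 ≈ 2.979 MHz.
The reflection then acts as a moving source: f₂ = f₁ · v/(v + u) ≈ 2.977 MHz.
Equivalently f₂ = f₀ · (v − u)/(v + u).

2.977 MHz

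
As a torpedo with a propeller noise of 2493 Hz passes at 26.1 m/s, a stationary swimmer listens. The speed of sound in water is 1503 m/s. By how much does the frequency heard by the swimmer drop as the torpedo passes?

Approaching: f₁ = f · v/(v − v_s) = 2493 × 1503/1476.9 ≈ 2537.1 Hz.
Receding: f₂ = f · v/(v + v_s) = 2493 × 1503/1529.1 ≈ 2450.4 Hz.
Drop: f₁ − f₂ = 2f·v·v_s/(v² − v_s²) = 2 × 2493 × 1503 × 26.1/(1503² − 26.1²) ≈ 86.6 Hz.

86.6 Hz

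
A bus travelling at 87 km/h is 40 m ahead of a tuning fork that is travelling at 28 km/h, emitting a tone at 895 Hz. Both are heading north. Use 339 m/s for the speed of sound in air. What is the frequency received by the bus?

851 Hz

28 km/h = 7.778 m/s; 87 km/h = 24.17 m/s.
The bus is ahead, so the tuning fork is moving toward it while the bus is moving away from the tuning fork.
General Doppler shift: f' = f · (v − v_o)/(v − v_s).
f' = 895 × (339 − 24.17)/(339 − 7.778) = 895 × 314.83/331.22 ≈ 851 Hz.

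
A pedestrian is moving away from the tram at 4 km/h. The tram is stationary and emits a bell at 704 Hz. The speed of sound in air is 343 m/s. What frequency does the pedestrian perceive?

702 Hz

4 km/h = 1.111 m/s.
Only the observer moves, away from the source, so f' = f · (v − v_o)/v.
f' = 704 × (343 − 1.111)/343 = 704 × 341.89/343 ≈ 702 Hz.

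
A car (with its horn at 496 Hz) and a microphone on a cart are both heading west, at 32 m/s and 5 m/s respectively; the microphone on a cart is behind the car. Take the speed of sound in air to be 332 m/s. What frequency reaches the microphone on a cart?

The microphone on a cart is behind, so the car is moving away from it while the microphone on a cart is moving toward the car.
Both move, so f' = f · (v + v_o)/(v + v_s).
f' = 496 × (332 + 5)/(332 + 32) = 496 × 337/364 ≈ 459 Hz.

459 Hz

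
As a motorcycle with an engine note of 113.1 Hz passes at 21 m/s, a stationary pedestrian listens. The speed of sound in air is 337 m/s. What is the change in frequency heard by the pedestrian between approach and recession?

Approaching: f₁ = f · v/(v − v_s) = 113.1 × 337/316 ≈ 120.6 Hz.
Receding: f₂ = f · v/(v + v_s) = 113.1 × 337/358 ≈ 106.5 Hz.
Drop: f₁ − f₂ = 2f·v·v_s/(v² − v_s²) = 2 × 113.1 × 337 × 21/(337² − 21²) ≈ 14.2 Hz.

14.2 Hz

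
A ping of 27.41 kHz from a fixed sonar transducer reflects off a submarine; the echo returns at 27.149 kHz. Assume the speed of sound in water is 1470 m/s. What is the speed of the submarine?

Double Doppler shift off a moving reflector: f₂ = f₀ · (v + u)/(v − u) (u > 0 toward emitter).
Rearranging, u = v · (f₂ − f₀)/(f₂ + f₀) = 1470 × -0.261/54.559 ≈ -7.0 m/s.
So the submarine is moving at 7.0 m/s away from the emitter.

7.0 m/s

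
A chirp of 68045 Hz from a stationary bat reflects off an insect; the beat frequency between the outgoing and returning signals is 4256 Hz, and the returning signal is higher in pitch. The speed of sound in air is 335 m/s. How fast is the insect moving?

10.2 m/s

Double Doppler shift off a moving reflector: f₂ = f₀ · (v + u)/(v − u) (u > 0 toward emitter).
Returning signal is higher, so f₂ = f₀ + Δf = 68045 + 4256 = 72301 Hz.
Rearranging, u = v · (f₂ − f₀)/(f₂ + f₀) = 335 × 4256/140346 ≈ 10.2 m/s.
So the insect is moving at 10.2 m/s toward the emitter.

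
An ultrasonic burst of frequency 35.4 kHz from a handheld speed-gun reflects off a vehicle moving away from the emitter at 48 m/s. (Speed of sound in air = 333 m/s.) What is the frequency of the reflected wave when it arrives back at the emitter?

26.5 kHz

The vehicle first receives the wave as a moving observer: f₁ = f₀ · (v − u)/v = 35.4 × (333 − 48)/333 ≈ 30.3 kHz.
On reflection it acts as a source moving away from the stationary detector: f₂ = f₁ · v/(v + u) = 30.3 × 333/381 ≈ 26.5 kHz.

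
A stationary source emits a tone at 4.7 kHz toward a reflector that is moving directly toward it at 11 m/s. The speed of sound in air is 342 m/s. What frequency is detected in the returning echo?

The reflector first receives the wave as a moving observer: f₁ = f₀ · (v + u)/v = 4.7 × (342 + 11)/342 ≈ 4.85 kHz.
On reflection it acts as a source moving toward the stationary detector: f₂ = f₁ · v/(v − u) = 4.85 × 342/331 ≈ 5.01 kHz.
Equivalently f₂ = f₀ · (v + u)/(v − u).

5.01 kHz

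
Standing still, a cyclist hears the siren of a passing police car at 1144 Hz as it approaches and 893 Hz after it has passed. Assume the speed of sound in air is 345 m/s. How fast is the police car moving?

f₁/f₂ = (v + v_s)/(v − v_s), so v_s = v · (f₁ − f₂)/(f₁ + f₂).
v_s = 345 × (1144 − 893)/(1144 + 893) = 345 × 251/2037 ≈ 43 m/s.

43 m/s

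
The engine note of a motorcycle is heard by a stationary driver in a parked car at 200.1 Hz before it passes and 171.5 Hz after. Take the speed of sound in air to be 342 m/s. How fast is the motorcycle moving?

f₁/f₂ = (v + v_s)/(v − v_s), so v_s = v · (f₁ − f₂)/(f₁ + f₂).
v_s = 342 × (200.1 − 171.5)/(200.1 + 171.5) = 342 × 28.6/371.6 ≈ 26 m/s.

26 m/s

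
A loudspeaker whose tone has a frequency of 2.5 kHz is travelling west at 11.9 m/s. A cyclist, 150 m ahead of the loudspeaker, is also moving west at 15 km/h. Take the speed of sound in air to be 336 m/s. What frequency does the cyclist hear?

2.56 kHz

15 km/h = 4.167 m/s.
The cyclist is ahead, so the loudspeaker is moving toward it while the cyclist is moving away from the loudspeaker.
Both move, so f' = f · (v − v_o)/(v − v_s).
f' = 2.5 × (336 − 4.167)/(336 − 11.9) = 2.5 × 331.83/324.1 ≈ 2.56 kHz.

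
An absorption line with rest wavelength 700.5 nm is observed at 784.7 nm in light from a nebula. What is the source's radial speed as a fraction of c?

λ'/λ₀ = 1.1202 > 1 (redshift), so the source is receding.
λ'/λ₀ = √((1 + β)/(1 − β)) for a receding source ⇒ β = (r² − 1)/(r² + 1) with r = λ'/λ₀.
β = (1.2548 − 1)/(1.2548 + 1) ≈ 0.113.

0.113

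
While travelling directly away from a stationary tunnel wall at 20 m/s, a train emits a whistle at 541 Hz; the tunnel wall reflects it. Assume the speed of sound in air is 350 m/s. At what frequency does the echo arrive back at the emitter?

483 Hz

The tunnel wall receives the sound from a moving source: f₁ = f₀ · v/(v + v_e) = 541 × 350/370 ≈ 512 Hz.
On the return leg the train is a moving observer: f₂ = f₁ · (v − v_e)/v = 512 × 330/350 ≈ 483 Hz.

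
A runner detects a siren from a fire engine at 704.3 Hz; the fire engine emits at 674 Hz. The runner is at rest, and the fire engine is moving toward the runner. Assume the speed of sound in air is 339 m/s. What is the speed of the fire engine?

f' = f · v/(v − v_s) ⇒ v_s = v · |1 − f/f'|.
v_s = 339 × |1 − 674/704.3| = 339 × 0.04302 ≈ 14.6 m/s.

14.6 m/s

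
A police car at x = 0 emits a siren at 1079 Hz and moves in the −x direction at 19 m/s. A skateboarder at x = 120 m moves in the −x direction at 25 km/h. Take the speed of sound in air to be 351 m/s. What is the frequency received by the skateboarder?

1044 Hz

25 km/h = 6.944 m/s.
The observer lies on the +x side, so the source is heading away from the observer and the observer is heading toward the source.
Both move, so f' = f · (v + v_o)/(v + v_s).
f' = 1079 × (351 + 6.944)/(351 + 19) = 1079 × 357.94/370 ≈ 1044 Hz.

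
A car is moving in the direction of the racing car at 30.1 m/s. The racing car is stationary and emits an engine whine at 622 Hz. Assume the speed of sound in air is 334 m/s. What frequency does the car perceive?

Moving observer, stationary source: f' = f · (v + v_o)/v.
f' = 622 × (334 + 30.1)/334 = 622 × 364.1/334 ≈ 678 Hz.

678 Hz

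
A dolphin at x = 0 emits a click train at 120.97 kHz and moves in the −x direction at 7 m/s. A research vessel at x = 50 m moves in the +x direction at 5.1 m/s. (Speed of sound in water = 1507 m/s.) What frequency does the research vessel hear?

The observer lies on the +x side, so the source is heading away from the observer and the observer is heading away from the source.
Both move, so f' = f · (v − v_o)/(v + v_s).
f' = 120.97 × (1507 − 5.1)/(1507 + 7) = 120.97 × 1501.9/1514 ≈ 120.0 kHz.

120.0 kHz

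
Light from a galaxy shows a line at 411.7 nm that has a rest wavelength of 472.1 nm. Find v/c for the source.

0.136

λ'/λ₀ = 0.8721 < 1 (blueshift), so the source is approaching.
λ'/λ₀ = √((1 − β)/(1 + β)) for an approaching source ⇒ β = (1 − r²)/(1 + r²) with r = λ'/λ₀.
β = (1 − 0.7605)/(1 + 0.7605) ≈ 0.136.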